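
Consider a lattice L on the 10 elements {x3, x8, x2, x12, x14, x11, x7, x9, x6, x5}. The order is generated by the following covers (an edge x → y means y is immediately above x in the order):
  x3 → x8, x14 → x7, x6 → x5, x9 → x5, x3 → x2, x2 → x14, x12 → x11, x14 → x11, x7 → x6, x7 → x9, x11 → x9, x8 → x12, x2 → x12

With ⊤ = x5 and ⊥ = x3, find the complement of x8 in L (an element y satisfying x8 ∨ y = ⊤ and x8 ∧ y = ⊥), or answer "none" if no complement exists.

x6

Need y with x8 ∨ y = x5 and x8 ∧ y = x3.
Checking each element gives: x6.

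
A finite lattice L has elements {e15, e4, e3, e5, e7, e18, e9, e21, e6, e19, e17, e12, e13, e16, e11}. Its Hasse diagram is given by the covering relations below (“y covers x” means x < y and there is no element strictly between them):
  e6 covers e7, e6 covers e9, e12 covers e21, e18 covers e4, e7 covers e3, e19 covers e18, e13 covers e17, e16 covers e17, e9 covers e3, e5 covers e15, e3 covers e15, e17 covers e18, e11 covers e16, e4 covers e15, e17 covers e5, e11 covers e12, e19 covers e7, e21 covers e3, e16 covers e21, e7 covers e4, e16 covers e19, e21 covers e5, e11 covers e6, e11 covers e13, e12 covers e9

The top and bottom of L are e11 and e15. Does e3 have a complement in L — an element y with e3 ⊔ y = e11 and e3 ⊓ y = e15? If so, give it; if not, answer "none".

e13

Need y with e3 ∨ y = e11 and e3 ∧ y = e15.
Checking each element gives: e13.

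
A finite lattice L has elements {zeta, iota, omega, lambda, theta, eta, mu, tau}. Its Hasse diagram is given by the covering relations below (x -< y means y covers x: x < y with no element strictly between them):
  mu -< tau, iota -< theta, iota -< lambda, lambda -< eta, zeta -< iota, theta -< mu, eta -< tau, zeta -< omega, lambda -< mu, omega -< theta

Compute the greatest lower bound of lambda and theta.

Common lower bounds of {lambda, theta}: iota, zeta.
The greatest among these is iota.

iota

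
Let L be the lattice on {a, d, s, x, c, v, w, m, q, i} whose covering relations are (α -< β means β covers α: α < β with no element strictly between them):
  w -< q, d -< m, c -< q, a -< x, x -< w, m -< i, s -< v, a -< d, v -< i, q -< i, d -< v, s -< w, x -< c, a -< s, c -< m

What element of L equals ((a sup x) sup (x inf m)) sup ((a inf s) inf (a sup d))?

x

a ∨ x = x
x ∧ m = x
x ∨ x = x
a ∧ s = a
a ∨ d = d
a ∧ d = a
x ∨ a = x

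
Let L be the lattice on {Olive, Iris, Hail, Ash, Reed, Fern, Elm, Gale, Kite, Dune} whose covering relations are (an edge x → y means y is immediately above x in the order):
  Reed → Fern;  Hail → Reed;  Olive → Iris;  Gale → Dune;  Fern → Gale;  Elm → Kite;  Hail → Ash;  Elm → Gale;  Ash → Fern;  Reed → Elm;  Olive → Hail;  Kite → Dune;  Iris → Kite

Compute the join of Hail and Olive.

Common upper bounds of {Hail, Olive}: Ash, Dune, Elm, Fern, Gale, Hail, Kite, Reed.
The least among these is Hail.

Hail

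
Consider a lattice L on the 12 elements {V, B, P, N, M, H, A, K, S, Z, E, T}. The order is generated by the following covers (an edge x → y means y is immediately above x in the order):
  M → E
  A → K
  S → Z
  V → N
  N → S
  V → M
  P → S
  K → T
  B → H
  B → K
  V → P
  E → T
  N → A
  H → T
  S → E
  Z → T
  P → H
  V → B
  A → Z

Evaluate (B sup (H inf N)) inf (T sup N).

B

H ∧ N = V
B ∨ V = B
T ∨ N = T
B ∧ T = B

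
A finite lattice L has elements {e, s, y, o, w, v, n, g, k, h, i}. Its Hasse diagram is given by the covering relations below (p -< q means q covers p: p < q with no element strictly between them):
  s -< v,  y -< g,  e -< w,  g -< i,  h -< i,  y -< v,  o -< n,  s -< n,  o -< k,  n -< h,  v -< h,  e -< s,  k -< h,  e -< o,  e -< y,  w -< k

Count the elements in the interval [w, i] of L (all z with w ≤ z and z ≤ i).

4

The interval [w, i] = {h, i, k, w}, which has 4 elements.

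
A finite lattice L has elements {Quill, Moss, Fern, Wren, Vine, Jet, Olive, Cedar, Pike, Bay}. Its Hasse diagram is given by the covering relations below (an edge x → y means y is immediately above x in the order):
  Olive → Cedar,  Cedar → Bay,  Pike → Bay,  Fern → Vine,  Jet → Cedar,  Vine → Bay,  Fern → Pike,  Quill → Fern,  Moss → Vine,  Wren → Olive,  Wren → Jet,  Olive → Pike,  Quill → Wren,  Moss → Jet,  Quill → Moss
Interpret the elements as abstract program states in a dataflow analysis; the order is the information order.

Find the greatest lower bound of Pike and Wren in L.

Common lower bounds of {Pike, Wren}: Quill, Wren.
The greatest among these is Wren.

Wren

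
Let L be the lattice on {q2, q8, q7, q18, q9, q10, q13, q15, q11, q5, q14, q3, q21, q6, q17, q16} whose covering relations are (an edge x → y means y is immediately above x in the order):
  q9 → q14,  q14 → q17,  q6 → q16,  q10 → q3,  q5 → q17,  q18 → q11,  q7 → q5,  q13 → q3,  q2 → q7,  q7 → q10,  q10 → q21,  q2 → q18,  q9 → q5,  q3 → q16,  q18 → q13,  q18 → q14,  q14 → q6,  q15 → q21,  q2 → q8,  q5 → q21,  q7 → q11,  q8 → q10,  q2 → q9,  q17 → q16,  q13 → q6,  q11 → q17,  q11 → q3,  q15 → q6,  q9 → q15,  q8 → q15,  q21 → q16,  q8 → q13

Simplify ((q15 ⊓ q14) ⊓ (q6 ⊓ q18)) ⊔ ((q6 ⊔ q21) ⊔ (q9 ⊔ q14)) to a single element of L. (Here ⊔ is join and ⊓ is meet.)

q15 ∧ q14 = q9
q6 ∧ q18 = q18
q9 ∧ q18 = q2
q6 ∨ q21 = q16
q9 ∨ q14 = q14
q16 ∨ q14 = q16
q2 ∨ q16 = q16

q16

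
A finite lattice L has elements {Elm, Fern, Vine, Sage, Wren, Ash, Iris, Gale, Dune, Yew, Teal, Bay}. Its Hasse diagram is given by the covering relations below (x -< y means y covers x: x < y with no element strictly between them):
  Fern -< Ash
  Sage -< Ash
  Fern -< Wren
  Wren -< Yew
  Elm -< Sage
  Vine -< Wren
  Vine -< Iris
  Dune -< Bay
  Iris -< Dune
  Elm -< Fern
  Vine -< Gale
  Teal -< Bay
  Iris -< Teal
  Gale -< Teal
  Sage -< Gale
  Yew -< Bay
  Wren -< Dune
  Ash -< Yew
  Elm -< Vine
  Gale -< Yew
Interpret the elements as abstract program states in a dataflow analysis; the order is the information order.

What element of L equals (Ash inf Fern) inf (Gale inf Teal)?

Ash ∧ Fern = Fern
Gale ∧ Teal = Gale
Fern ∧ Gale = Elm

Elm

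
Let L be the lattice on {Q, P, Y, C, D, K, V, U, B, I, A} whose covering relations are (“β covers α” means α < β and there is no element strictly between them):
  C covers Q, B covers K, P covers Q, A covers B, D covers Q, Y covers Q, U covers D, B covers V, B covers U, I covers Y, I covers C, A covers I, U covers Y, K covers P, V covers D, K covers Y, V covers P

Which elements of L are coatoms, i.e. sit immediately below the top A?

B, I

The coatoms are exactly the elements covered by A: B, I.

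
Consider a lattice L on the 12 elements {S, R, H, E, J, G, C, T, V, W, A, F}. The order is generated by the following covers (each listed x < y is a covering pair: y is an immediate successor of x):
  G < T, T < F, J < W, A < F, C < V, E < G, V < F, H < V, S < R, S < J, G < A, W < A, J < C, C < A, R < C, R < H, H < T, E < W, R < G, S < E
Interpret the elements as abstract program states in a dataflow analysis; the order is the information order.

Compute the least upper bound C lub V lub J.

Common upper bounds of {C, V, J}: F, V.
The least among these is V.

V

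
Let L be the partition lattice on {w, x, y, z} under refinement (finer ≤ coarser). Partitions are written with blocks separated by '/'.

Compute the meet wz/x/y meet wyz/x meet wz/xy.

wz/x/y

Common lower bounds of {wz/x/y, wyz/x, wz/xy}: w/x/y/z, wz/x/y.
The greatest among these is wz/x/y.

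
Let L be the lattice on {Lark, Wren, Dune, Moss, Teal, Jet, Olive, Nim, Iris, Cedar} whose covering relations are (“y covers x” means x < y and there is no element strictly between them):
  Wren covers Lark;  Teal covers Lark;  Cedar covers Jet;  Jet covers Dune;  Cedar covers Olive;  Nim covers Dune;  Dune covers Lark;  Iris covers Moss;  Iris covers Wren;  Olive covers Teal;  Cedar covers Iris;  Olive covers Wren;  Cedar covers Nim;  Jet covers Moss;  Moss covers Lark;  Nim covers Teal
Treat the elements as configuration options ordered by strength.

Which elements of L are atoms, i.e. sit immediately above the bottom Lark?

Dune, Moss, Teal, Wren

The atoms are exactly the elements that cover Lark: Dune, Moss, Teal, Wren.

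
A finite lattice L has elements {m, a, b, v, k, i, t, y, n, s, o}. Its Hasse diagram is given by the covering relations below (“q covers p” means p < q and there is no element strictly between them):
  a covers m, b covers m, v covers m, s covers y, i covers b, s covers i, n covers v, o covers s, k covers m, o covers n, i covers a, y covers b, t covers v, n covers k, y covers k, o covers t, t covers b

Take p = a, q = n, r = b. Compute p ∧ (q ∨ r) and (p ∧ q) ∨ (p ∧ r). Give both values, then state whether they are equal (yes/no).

q ∨ r = o, so p ∧ (q ∨ r) = a ∧ o = a.
p ∧ q = m and p ∧ r = m, so (p ∧ q) ∨ (p ∧ r) = m ∨ m = m.
Equal: no.

a; m; no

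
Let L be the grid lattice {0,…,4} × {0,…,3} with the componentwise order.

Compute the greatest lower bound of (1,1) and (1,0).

(1,0)

In a product of chains, the meet is componentwise min, giving (1,0).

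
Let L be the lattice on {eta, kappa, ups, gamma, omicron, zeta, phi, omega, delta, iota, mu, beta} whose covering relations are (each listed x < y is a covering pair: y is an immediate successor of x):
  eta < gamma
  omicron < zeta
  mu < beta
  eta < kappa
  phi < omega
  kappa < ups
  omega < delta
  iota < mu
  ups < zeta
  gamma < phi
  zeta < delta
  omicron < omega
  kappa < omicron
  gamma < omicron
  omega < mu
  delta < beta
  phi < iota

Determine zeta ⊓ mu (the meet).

Common lower bounds of {zeta, mu}: eta, gamma, kappa, omicron.
The greatest among these is omicron.

omicron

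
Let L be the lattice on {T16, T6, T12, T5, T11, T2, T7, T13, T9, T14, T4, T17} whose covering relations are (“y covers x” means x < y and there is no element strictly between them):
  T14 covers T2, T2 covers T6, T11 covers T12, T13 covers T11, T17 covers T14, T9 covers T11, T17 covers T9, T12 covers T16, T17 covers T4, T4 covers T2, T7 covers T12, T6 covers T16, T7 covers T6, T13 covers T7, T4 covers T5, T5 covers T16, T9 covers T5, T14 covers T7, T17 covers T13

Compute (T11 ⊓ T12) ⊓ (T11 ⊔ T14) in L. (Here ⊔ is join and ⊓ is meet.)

T11 ∧ T12 = T12
T11 ∨ T14 = T17
T12 ∧ T17 = T12

T12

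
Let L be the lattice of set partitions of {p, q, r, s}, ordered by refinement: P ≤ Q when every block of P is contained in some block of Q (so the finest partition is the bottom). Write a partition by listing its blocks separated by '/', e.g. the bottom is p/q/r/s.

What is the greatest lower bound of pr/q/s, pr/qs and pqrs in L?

The meet (common refinement) of pr/q/s, pr/qs, pqrs intersects blocks pairwise, giving pr/q/s.

pr/q/s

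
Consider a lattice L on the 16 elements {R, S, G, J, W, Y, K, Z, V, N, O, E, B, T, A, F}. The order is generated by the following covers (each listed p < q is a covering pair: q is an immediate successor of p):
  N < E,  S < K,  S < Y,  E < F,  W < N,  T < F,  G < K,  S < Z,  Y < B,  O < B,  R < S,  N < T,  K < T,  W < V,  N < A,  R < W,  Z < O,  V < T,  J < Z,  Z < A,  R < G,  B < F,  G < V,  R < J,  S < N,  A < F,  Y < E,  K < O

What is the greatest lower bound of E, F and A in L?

N

Common lower bounds of {E, F, A}: N, R, S, W.
The greatest among these is N.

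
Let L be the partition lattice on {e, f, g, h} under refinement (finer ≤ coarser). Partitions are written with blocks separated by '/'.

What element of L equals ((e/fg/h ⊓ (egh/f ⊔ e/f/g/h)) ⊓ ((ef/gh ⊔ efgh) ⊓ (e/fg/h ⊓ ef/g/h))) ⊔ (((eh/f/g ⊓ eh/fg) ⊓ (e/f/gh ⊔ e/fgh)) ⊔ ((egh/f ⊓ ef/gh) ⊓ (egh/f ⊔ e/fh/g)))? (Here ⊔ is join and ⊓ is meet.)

e/f/gh

egh/f ∨ e/f/g/h = egh/f
e/fg/h ∧ egh/f = e/f/g/h
ef/gh ∨ efgh = efgh
e/fg/h ∧ ef/g/h = e/f/g/h
efgh ∧ e/f/g/h = e/f/g/h
e/f/g/h ∧ e/f/g/h = e/f/g/h
eh/f/g ∧ eh/fg = eh/f/g
e/f/gh ∨ e/fgh = e/fgh
eh/f/g ∧ e/fgh = e/f/g/h
egh/f ∧ ef/gh = e/f/gh
egh/f ∨ e/fh/g = efgh
e/f/gh ∧ efgh = e/f/gh
e/f/g/h ∨ e/f/gh = e/f/gh
e/f/g/h ∨ e/f/gh = e/f/gh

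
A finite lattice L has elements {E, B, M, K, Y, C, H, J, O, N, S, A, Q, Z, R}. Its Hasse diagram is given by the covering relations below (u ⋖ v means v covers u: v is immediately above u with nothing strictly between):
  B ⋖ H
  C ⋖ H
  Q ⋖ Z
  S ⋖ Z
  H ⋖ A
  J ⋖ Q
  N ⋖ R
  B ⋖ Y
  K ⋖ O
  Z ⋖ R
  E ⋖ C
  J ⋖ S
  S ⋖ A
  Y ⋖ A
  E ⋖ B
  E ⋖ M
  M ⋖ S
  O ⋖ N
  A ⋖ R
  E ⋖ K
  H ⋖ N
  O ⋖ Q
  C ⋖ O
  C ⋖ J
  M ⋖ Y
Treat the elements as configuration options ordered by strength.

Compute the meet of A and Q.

Common lower bounds of {A, Q}: C, E, J.
The greatest among these is J.

J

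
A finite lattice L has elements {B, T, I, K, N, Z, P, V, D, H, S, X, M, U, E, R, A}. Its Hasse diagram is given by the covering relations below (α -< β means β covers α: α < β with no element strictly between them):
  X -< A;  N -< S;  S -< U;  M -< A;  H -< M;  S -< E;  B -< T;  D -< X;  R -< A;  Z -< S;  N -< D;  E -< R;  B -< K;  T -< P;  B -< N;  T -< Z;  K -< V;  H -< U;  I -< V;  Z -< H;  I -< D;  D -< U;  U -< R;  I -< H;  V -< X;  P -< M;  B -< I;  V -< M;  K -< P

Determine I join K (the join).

V

Common upper bounds of {I, K}: A, M, V, X.
The least among these is V.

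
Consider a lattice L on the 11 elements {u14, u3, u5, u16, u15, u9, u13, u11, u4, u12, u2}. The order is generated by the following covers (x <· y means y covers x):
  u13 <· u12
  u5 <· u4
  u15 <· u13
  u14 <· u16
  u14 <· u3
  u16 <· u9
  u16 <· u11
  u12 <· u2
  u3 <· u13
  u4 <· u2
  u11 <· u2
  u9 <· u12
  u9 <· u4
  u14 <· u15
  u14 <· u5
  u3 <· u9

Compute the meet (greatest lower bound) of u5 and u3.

u14

Common lower bounds of {u5, u3}: u14.
The greatest among these is u14.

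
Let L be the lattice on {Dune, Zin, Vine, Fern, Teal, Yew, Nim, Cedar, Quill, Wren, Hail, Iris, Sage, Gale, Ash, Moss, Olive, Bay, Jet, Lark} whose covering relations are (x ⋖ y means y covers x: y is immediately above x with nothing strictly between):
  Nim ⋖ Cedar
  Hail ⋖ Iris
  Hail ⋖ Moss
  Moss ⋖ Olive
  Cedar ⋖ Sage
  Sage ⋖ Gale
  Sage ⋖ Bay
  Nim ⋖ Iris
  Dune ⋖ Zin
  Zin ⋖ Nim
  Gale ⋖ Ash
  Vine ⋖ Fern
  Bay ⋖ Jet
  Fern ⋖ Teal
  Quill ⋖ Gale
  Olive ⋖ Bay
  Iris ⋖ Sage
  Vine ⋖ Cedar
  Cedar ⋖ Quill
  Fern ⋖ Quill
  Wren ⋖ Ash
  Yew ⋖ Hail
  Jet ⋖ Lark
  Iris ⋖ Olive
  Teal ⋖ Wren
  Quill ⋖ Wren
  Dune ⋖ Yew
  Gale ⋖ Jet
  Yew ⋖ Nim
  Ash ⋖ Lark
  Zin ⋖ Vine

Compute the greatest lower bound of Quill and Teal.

Fern

Common lower bounds of {Quill, Teal}: Dune, Fern, Vine, Zin.
The greatest among these is Fern.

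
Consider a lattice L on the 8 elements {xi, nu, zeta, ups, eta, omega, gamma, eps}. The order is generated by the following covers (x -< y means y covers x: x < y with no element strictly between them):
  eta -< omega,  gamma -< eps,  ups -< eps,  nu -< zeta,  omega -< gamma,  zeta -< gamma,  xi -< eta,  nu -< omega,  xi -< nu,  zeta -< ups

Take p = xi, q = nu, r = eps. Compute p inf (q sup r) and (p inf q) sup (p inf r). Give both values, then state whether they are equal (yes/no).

q sup r = eps, so p inf (q sup r) = xi inf eps = xi.
p inf q = xi and p inf r = xi, so (p inf q) sup (p inf r) = xi sup xi = xi.
Equal: yes.

xi; xi; yes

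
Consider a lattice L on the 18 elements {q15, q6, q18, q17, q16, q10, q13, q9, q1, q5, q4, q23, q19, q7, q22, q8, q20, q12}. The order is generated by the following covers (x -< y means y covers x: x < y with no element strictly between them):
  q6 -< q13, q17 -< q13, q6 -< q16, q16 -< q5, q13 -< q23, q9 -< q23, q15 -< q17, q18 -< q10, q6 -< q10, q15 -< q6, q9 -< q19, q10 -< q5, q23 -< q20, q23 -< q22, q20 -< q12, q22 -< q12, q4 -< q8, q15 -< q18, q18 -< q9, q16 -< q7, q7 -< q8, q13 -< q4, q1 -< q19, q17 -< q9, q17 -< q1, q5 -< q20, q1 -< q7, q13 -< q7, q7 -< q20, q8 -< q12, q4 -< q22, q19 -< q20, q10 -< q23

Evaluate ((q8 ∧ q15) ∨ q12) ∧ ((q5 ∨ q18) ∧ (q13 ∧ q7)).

q6

q8 ∧ q15 = q15
q15 ∨ q12 = q12
q5 ∨ q18 = q5
q13 ∧ q7 = q13
q5 ∧ q13 = q6
q12 ∧ q6 = q6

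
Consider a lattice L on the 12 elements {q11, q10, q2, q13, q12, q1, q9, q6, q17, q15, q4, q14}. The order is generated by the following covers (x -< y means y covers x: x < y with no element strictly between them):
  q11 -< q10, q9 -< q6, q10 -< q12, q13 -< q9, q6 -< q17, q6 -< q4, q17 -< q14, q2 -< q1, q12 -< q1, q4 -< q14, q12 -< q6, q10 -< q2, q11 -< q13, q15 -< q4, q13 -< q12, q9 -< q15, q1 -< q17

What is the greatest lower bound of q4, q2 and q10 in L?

Common lower bounds of {q4, q2, q10}: q10, q11.
The greatest among these is q10.

q10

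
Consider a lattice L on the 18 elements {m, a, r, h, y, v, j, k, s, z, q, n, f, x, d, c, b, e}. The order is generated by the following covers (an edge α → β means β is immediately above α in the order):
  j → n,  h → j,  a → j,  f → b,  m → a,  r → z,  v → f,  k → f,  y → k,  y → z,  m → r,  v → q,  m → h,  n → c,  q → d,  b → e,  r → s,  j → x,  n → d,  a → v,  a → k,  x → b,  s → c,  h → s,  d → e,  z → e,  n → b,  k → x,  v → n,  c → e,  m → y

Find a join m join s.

Common upper bounds of {a, m, s}: c, e.
The least among these is c.

c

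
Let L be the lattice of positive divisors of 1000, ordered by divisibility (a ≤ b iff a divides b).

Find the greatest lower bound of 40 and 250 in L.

In the divisibility order, the meet is the greatest common divisor: gcd(40, 250) = 10.

10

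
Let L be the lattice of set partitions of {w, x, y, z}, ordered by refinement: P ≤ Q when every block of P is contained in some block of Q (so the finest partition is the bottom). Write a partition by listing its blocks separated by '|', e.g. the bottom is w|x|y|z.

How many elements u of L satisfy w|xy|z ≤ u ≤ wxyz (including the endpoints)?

The interval [w|xy|z, wxyz] = {wxyz, wxy|z, wz|xy, w|xyz, w|xy|z}, which has 5 elements.

5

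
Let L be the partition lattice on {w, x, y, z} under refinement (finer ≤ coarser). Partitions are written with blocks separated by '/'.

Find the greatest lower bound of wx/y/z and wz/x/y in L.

The meet (common refinement) of wx/y/z and wz/x/y intersects blocks pairwise, giving w/x/y/z.

w/x/y/z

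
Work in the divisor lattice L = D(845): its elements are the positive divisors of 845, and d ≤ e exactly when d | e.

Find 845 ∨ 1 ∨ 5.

In the divisibility order, the join is the least common multiple: lcm(845, 1, 5) = 845.

845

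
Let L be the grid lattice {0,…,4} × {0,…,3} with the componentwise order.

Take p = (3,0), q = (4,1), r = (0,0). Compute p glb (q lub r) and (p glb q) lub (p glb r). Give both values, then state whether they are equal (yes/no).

q lub r = (4,1), so p glb (q lub r) = (3,0) glb (4,1) = (3,0).
p glb q = (3,0) and p glb r = (0,0), so (p glb q) lub (p glb r) = (3,0) lub (0,0) = (3,0).
Equal: yes.

(3,0); (3,0); yes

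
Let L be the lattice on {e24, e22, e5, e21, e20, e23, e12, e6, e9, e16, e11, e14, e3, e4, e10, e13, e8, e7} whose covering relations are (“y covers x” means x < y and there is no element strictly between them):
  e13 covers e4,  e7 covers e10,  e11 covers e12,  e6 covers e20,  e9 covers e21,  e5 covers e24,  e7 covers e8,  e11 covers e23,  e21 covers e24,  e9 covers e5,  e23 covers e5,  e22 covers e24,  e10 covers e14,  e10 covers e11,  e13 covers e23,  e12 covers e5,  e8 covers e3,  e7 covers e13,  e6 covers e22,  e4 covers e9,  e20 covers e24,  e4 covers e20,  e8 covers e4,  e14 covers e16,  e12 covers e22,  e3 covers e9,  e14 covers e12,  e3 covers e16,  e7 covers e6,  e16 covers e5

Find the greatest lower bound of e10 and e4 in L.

Common lower bounds of {e10, e4}: e24, e5.
The greatest among these is e5.

e5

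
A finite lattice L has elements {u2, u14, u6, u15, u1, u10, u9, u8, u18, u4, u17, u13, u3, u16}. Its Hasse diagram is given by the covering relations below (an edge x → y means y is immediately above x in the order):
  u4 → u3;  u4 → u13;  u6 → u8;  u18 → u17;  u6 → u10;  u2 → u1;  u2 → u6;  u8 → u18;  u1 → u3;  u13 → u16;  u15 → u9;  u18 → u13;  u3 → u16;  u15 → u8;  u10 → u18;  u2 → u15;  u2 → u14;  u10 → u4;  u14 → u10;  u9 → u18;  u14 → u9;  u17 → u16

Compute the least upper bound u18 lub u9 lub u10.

u18

Common upper bounds of {u18, u9, u10}: u13, u16, u17, u18.
The least among these is u18.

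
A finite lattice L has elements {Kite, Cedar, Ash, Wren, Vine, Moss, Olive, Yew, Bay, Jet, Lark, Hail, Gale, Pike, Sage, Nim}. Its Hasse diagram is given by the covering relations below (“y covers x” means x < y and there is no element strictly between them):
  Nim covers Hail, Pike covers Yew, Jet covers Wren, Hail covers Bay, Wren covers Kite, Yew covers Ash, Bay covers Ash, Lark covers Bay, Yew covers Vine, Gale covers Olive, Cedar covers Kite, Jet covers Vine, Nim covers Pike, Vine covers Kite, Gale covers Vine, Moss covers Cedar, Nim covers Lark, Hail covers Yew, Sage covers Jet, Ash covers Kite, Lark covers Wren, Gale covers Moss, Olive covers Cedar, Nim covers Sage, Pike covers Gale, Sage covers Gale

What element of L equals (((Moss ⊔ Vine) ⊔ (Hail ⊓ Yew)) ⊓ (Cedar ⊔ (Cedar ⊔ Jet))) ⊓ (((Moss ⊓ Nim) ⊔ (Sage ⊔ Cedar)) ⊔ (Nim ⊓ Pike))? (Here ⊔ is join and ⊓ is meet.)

Moss ∨ Vine = Gale
Hail ∧ Yew = Yew
Gale ∨ Yew = Pike
Cedar ∨ Jet = Sage
Cedar ∨ Sage = Sage
Pike ∧ Sage = Gale
Moss ∧ Nim = Moss
Sage ∨ Cedar = Sage
Moss ∨ Sage = Sage
Nim ∧ Pike = Pike
Sage ∨ Pike = Nim
Gale ∧ Nim = Gale

Gale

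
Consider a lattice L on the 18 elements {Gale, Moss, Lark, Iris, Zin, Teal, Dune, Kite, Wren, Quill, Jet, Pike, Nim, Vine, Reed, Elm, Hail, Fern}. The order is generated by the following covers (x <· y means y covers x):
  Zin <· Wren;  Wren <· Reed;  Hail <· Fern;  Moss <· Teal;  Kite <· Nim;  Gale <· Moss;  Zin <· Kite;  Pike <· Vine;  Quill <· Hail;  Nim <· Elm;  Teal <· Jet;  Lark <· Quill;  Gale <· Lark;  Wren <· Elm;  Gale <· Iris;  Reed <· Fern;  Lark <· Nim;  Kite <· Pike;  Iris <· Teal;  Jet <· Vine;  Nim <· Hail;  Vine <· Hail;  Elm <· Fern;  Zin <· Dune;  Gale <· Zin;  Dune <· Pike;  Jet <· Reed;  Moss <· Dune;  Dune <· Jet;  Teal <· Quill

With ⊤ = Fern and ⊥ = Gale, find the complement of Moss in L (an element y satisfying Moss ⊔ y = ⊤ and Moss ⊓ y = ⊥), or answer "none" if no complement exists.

Elm

Need y with Moss ∨ y = Fern and Moss ∧ y = Gale.
Checking each element gives: Elm.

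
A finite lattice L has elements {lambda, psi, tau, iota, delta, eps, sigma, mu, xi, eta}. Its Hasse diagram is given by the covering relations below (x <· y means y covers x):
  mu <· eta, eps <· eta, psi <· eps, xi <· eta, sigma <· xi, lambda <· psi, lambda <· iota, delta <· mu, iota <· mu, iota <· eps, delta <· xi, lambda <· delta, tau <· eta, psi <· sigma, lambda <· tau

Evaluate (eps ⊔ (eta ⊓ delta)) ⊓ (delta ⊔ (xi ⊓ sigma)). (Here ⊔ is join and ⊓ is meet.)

eta ∧ delta = delta
eps ∨ delta = eta
xi ∧ sigma = sigma
delta ∨ sigma = xi
eta ∧ xi = xi

xi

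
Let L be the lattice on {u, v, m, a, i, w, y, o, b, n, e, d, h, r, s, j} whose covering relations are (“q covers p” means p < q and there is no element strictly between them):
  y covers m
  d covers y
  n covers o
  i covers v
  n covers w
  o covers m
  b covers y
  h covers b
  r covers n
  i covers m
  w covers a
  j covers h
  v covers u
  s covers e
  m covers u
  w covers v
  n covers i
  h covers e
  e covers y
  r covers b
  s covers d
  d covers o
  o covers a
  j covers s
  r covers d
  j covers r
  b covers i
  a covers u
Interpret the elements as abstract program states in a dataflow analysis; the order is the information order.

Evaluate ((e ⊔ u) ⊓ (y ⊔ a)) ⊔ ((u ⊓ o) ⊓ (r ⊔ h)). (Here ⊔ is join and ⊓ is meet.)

e ∨ u = e
y ∨ a = d
e ∧ d = y
u ∧ o = u
r ∨ h = j
u ∧ j = u
y ∨ u = y

y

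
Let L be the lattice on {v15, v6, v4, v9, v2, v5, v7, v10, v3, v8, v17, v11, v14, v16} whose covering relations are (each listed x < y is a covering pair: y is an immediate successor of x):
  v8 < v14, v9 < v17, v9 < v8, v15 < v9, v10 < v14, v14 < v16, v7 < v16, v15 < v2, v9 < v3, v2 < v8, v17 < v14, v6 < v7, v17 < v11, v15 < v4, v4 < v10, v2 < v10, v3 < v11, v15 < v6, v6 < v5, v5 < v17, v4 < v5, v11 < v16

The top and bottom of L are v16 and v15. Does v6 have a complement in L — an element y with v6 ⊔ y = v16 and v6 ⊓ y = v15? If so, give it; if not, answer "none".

none

For every candidate y, either v6 ∨ y ≠ v16 or v6 ∧ y ≠ v15; no complement exists.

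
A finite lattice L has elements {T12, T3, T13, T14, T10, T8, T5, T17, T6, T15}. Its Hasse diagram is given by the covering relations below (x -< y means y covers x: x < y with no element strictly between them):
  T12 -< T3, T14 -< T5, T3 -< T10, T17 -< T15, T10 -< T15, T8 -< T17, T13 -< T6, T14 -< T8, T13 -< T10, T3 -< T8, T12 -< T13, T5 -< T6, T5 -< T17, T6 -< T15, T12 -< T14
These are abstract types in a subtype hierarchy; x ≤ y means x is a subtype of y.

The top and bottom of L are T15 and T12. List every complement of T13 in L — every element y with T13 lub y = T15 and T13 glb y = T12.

Need y with T13 ∨ y = T15 and T13 ∧ y = T12.
Checking each element gives: T17, T8.

T17, T8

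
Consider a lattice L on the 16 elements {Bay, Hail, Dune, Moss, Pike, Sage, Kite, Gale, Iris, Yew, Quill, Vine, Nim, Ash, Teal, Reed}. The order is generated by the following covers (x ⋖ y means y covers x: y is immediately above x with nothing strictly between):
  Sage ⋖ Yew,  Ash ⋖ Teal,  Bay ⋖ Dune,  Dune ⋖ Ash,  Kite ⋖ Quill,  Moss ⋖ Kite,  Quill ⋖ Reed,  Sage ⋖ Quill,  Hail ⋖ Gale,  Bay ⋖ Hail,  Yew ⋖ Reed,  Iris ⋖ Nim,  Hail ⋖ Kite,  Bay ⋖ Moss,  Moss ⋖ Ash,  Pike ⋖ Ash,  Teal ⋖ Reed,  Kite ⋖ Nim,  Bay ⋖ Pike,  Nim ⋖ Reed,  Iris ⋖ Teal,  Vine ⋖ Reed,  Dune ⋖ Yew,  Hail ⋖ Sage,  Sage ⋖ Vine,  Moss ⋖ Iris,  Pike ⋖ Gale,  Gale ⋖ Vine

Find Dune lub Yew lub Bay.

Yew

Common upper bounds of {Dune, Yew, Bay}: Reed, Yew.
The least among these is Yew.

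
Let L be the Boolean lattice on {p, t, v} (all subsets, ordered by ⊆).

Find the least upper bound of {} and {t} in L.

{t}

Under ⊆, join is union: {} ∪ {t} = {t}.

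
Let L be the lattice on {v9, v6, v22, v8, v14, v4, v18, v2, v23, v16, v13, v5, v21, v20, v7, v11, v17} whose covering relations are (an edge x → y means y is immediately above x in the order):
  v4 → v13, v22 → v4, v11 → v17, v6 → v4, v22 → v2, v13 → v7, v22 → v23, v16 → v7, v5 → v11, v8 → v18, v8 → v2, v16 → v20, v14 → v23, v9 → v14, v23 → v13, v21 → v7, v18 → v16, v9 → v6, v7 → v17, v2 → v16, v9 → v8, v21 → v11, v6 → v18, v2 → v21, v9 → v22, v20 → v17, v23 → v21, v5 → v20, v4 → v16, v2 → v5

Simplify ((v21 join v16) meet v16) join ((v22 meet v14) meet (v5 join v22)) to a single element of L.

v21 ∨ v16 = v7
v7 ∧ v16 = v16
v22 ∧ v14 = v9
v5 ∨ v22 = v5
v9 ∧ v5 = v9
v16 ∨ v9 = v16

v16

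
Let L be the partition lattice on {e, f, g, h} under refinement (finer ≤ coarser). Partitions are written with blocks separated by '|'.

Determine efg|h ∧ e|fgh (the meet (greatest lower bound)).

Common lower bounds of {efg|h, e|fgh}: e|fg|h, e|f|g|h.
The greatest among these is e|fg|h.

e|fg|h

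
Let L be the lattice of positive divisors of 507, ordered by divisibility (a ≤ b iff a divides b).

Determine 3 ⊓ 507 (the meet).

3

In the divisibility order, the meet is the greatest common divisor: gcd(3, 507) = 3.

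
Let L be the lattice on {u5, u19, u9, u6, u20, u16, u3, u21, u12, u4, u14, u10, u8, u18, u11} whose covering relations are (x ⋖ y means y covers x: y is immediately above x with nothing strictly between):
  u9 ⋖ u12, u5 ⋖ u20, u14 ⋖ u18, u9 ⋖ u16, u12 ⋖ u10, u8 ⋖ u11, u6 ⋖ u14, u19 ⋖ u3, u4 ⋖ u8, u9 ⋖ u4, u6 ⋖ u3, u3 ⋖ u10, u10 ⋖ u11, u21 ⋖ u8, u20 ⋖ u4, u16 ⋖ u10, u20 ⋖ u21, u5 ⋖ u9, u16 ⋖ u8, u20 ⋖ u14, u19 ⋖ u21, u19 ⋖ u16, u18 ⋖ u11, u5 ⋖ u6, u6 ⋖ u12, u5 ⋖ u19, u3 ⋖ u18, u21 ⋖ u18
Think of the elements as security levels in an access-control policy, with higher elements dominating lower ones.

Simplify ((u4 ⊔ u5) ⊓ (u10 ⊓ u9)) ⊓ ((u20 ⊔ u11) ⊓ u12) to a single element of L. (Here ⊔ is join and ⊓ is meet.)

u9

u4 ∨ u5 = u4
u10 ∧ u9 = u9
u4 ∧ u9 = u9
u20 ∨ u11 = u11
u11 ∧ u12 = u12
u9 ∧ u12 = u9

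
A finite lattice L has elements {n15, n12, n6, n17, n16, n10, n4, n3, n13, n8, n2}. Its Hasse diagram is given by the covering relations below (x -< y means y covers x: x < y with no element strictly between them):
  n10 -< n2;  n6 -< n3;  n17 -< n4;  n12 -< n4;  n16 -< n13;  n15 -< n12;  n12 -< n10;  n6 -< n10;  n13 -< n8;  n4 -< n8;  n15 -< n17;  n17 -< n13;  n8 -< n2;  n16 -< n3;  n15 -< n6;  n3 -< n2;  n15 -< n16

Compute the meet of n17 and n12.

Common lower bounds of {n17, n12}: n15.
The greatest among these is n15.

n15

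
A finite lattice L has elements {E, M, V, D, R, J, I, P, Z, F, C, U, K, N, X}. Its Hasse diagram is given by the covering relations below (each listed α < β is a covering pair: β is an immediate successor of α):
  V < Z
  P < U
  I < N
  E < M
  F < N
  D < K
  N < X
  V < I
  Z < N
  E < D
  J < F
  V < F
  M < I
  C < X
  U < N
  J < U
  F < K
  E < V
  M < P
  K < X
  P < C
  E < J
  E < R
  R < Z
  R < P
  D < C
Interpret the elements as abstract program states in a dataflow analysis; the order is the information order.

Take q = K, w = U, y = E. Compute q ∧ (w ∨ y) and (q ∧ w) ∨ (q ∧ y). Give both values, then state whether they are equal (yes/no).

w ∨ y = U, so q ∧ (w ∨ y) = K ∧ U = J.
q ∧ w = J and q ∧ y = E, so (q ∧ w) ∨ (q ∧ y) = J ∨ E = J.
Equal: yes.

J; J; yes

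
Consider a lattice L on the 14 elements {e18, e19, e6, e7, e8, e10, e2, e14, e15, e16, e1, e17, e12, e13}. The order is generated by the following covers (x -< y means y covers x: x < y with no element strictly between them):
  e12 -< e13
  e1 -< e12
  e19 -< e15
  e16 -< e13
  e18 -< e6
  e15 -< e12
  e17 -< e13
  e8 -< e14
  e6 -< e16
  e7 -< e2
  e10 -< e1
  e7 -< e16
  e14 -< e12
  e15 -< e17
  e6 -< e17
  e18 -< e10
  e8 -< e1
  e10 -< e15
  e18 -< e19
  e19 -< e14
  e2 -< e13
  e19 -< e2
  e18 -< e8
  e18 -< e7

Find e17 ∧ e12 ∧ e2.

e19

Common lower bounds of {e17, e12, e2}: e18, e19.
The greatest among these is e19.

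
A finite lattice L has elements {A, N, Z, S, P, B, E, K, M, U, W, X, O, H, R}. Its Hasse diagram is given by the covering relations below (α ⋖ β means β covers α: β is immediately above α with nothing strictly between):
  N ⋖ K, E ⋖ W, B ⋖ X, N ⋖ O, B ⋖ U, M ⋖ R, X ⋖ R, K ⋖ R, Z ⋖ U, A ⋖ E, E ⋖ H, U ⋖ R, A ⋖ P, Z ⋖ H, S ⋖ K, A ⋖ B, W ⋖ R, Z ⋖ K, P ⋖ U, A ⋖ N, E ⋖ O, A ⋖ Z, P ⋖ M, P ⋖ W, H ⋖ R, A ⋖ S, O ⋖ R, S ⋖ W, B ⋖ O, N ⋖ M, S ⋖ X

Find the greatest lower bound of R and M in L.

Common lower bounds of {R, M}: A, M, N, P.
The greatest among these is M.

M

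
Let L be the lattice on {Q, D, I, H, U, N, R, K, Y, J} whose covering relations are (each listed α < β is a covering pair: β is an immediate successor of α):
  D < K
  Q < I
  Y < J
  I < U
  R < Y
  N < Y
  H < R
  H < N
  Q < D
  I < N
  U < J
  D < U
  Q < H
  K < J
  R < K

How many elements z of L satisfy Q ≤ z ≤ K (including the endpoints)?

The interval [Q, K] = {D, H, K, Q, R}, which has 5 elements.

5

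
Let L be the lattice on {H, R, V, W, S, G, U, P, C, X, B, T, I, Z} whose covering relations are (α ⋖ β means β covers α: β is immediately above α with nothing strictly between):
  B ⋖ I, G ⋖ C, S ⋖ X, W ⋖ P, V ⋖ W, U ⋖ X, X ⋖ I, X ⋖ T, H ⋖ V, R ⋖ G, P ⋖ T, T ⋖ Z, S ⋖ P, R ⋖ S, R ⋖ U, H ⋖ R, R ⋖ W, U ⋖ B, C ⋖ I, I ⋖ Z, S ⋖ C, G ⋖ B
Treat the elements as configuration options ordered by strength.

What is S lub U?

Common upper bounds of {S, U}: I, T, X, Z.
The least among these is X.

X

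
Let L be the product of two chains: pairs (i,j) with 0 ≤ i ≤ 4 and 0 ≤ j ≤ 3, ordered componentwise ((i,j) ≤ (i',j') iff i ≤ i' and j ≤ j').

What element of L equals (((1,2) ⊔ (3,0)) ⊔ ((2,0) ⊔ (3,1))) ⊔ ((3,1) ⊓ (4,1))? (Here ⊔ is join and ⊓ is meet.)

(1,2) ∨ (3,0) = (3,2)
(2,0) ∨ (3,1) = (3,1)
(3,2) ∨ (3,1) = (3,2)
(3,1) ∧ (4,1) = (3,1)
(3,2) ∨ (3,1) = (3,2)

(3,2)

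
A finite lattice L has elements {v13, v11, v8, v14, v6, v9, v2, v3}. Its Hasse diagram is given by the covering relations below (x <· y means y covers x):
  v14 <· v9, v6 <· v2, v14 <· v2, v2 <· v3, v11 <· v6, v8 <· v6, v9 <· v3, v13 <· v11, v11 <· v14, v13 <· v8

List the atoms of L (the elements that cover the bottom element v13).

v11, v8

The atoms are exactly the elements that cover v13: v11, v8.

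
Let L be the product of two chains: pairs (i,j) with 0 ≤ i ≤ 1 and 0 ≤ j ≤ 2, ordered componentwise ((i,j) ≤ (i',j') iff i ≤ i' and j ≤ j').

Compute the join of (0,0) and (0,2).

In a product of chains, the join is componentwise max, giving (0,2).

(0,2)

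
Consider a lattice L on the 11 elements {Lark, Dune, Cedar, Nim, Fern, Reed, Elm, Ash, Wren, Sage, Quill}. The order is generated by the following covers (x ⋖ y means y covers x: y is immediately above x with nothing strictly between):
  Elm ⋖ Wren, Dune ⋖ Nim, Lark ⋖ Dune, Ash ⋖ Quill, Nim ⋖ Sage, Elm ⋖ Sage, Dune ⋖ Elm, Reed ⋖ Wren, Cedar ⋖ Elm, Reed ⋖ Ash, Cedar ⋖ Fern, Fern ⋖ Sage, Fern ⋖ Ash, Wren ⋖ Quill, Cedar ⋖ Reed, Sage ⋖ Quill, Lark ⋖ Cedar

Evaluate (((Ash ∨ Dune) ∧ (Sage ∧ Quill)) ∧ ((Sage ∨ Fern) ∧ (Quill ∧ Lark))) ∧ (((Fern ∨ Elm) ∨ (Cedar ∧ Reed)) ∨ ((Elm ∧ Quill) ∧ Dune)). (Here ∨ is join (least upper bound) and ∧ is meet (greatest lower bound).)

Lark

Ash ∨ Dune = Quill
Sage ∧ Quill = Sage
Quill ∧ Sage = Sage
Sage ∨ Fern = Sage
Quill ∧ Lark = Lark
Sage ∧ Lark = Lark
Sage ∧ Lark = Lark
Fern ∨ Elm = Sage
Cedar ∧ Reed = Cedar
Sage ∨ Cedar = Sage
Elm ∧ Quill = Elm
Elm ∧ Dune = Dune
Sage ∨ Dune = Sage
Lark ∧ Sage = Lark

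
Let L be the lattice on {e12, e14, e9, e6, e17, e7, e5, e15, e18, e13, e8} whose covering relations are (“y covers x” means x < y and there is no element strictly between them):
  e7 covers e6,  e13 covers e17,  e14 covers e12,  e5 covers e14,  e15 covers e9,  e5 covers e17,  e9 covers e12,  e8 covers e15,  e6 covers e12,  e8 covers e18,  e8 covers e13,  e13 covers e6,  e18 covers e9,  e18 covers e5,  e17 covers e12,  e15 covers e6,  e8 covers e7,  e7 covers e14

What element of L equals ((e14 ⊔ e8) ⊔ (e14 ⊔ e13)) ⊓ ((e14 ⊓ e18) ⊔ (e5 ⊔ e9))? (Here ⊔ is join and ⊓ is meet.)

e18

e14 ∨ e8 = e8
e14 ∨ e13 = e8
e8 ∨ e8 = e8
e14 ∧ e18 = e14
e5 ∨ e9 = e18
e14 ∨ e18 = e18
e8 ∧ e18 = e18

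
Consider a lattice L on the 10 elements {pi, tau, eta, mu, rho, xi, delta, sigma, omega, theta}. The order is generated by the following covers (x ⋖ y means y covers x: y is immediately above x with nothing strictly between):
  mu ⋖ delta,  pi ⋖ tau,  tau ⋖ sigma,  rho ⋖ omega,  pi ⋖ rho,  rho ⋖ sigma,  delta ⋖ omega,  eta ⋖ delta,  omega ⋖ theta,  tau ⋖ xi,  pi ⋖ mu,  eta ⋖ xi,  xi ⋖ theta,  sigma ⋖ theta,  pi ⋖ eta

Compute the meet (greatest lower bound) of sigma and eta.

Common lower bounds of {sigma, eta}: pi.
The greatest among these is pi.

pi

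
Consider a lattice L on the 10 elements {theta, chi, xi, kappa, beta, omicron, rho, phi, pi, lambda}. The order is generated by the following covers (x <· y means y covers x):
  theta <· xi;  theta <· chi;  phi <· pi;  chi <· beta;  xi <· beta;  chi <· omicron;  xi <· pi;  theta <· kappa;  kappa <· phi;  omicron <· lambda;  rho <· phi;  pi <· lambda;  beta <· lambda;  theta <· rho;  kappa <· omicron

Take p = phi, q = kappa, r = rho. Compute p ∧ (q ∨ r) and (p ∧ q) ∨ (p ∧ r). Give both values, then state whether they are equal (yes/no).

phi; phi; yes

q ∨ r = phi, so p ∧ (q ∨ r) = phi ∧ phi = phi.
p ∧ q = kappa and p ∧ r = rho, so (p ∧ q) ∨ (p ∧ r) = kappa ∨ rho = phi.
Equal: yes.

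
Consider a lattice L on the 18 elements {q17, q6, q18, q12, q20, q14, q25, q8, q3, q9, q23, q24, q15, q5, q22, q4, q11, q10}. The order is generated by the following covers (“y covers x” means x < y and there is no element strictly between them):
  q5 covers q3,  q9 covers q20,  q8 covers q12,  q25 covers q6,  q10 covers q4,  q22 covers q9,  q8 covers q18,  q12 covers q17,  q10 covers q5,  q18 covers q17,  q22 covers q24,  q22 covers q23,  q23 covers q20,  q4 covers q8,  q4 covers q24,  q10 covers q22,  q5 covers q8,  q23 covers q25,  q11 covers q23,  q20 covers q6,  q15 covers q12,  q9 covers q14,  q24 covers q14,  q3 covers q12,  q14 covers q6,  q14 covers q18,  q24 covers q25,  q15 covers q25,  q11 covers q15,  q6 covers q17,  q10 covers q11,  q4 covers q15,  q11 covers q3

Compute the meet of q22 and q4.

Common lower bounds of {q22, q4}: q14, q17, q18, q24, q25, q6.
The greatest among these is q24.

q24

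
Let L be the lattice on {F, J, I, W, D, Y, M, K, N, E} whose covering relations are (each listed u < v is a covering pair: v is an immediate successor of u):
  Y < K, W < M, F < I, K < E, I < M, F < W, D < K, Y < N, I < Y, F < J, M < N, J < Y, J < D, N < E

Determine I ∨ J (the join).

Y

Common upper bounds of {I, J}: E, K, N, Y.
The least among these is Y.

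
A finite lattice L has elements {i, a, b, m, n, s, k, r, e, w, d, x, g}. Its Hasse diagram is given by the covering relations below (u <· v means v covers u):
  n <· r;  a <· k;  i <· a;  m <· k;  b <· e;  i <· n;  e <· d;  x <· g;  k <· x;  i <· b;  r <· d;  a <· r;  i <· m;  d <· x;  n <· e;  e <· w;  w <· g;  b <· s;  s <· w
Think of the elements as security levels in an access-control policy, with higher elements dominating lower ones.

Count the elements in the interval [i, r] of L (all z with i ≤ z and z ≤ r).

4

The interval [i, r] = {a, i, n, r}, which has 4 elements.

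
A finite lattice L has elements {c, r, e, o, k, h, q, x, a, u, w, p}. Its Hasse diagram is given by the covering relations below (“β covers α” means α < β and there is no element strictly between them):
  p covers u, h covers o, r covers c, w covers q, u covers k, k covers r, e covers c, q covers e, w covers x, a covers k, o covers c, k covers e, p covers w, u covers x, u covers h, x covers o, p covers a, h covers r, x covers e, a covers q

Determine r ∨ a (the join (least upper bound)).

a

Common upper bounds of {r, a}: a, p.
The least among these is a.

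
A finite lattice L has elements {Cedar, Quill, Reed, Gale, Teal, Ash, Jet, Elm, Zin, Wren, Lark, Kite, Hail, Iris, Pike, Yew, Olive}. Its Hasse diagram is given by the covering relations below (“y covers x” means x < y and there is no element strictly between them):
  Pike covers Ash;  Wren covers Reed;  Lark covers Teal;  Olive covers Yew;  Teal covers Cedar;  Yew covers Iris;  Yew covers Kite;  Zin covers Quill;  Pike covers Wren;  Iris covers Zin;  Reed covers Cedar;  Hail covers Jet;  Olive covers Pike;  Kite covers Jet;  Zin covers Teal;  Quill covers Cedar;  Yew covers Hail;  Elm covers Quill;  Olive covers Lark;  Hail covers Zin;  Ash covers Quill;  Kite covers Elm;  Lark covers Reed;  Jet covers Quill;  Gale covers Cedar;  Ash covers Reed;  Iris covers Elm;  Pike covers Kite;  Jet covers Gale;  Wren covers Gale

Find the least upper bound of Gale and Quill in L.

Common upper bounds of {Gale, Quill}: Hail, Jet, Kite, Olive, Pike, Yew.
The least among these is Jet.

Jet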